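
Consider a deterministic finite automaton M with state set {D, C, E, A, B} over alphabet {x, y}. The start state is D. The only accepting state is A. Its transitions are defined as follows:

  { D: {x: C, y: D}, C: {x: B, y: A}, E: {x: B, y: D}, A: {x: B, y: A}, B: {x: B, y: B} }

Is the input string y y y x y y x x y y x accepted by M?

No

Trace: D -y-> D -y-> D -y-> D -x-> C -y-> A -y-> A -x-> B -x-> B -y-> B -y-> B -x-> B
End state B is not accepting.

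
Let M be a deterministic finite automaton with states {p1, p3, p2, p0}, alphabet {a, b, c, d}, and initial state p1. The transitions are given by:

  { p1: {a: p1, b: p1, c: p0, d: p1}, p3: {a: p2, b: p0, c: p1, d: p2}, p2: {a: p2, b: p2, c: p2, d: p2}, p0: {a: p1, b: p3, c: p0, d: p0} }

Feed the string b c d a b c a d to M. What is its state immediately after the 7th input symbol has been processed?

p1

p1 → p1 → p0 → p0 → p1 → p1 → p0 → p1
After 7 symbols: p1.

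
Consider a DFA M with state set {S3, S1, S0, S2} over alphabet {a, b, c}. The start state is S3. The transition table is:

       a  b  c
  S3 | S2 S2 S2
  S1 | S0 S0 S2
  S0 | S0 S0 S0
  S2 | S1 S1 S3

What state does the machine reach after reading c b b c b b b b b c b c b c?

S0

Trace: S3 -c-> S2 -b-> S1 -b-> S0 -c-> S0 -b-> S0 -b-> S0 -b-> S0 -b-> S0 -b-> S0 -c-> S0 -b-> S0 -c-> S0 -b-> S0 -c-> S0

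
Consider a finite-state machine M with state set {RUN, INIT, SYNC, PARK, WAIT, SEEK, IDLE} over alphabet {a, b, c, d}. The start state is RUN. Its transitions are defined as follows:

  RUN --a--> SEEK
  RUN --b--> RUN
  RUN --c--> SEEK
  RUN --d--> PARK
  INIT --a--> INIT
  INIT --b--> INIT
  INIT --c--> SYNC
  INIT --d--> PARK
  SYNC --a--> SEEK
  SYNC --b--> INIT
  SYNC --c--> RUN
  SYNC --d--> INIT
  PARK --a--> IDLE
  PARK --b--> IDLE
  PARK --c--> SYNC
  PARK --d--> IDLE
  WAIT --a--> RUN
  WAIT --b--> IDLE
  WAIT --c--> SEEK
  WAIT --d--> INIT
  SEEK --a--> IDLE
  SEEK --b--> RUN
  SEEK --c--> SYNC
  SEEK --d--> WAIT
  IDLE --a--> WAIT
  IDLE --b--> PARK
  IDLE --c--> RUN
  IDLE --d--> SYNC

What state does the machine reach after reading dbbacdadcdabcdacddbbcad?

WAIT

start at RUN
read 'd': RUN → PARK
read 'b': PARK → IDLE
read 'b': IDLE → PARK
read 'a': PARK → IDLE
read 'c': IDLE → RUN
read 'd': RUN → PARK
read 'a': PARK → IDLE
read 'd': IDLE → SYNC
read 'c': SYNC → RUN
read 'd': RUN → PARK
read 'a': PARK → IDLE
read 'b': IDLE → PARK
read 'c': PARK → SYNC
read 'd': SYNC → INIT
read 'a': INIT → INIT
read 'c': INIT → SYNC
read 'd': SYNC → INIT
read 'd': INIT → PARK
read 'b': PARK → IDLE
read 'b': IDLE → PARK
read 'c': PARK → SYNC
read 'a': SYNC → SEEK
read 'd': SEEK → WAIT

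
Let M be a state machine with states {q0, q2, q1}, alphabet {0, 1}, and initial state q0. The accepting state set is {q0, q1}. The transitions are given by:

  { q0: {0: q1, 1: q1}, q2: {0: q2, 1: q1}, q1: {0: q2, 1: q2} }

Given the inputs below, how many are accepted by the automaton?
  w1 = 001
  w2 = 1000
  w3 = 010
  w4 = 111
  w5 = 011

w1:
  start at q0
  read '0': q0 → q1
  read '0': q1 → q2
  read '1': q2 → q1
  end q1, accepted
w2:
  start at q0
  read '1': q0 → q1
  read '0': q1 → q2
  read '0': q2 → q2
  read '0': q2 → q2
  end q2, rejected
w3:
  start at q0
  read '0': q0 → q1
  read '1': q1 → q2
  read '0': q2 → q2
  end q2, rejected
w4:
  start at q0
  read '1': q0 → q1
  read '1': q1 → q2
  read '1': q2 → q1
  end q1, accepted
w5:
  start at q0
  read '0': q0 → q1
  read '1': q1 → q2
  read '1': q2 → q1
  end q1, accepted

3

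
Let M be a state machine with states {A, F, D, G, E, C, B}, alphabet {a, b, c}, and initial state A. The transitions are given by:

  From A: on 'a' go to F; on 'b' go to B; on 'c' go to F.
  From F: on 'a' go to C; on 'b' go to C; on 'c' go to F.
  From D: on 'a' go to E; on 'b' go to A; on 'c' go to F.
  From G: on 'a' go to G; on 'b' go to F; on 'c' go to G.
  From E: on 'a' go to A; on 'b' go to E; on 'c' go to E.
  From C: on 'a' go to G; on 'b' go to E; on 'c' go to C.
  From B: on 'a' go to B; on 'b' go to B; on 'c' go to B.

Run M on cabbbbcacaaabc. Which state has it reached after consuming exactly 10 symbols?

C

Trace: A -c-> F -a-> C -b-> E -b-> E -b-> E -b-> E -c-> E -a-> A -c-> F -a-> C
After 10 symbols: C.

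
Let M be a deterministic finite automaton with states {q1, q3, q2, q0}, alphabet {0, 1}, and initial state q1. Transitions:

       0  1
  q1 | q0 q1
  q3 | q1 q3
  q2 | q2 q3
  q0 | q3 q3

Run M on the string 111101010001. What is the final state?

start at q1
read '1': q1 → q1
read '1': q1 → q1
read '1': q1 → q1
read '1': q1 → q1
read '0': q1 → q0
read '1': q0 → q3
read '0': q3 → q1
read '1': q1 → q1
read '0': q1 → q0
read '0': q0 → q3
read '0': q3 → q1
read '1': q1 → q1

q1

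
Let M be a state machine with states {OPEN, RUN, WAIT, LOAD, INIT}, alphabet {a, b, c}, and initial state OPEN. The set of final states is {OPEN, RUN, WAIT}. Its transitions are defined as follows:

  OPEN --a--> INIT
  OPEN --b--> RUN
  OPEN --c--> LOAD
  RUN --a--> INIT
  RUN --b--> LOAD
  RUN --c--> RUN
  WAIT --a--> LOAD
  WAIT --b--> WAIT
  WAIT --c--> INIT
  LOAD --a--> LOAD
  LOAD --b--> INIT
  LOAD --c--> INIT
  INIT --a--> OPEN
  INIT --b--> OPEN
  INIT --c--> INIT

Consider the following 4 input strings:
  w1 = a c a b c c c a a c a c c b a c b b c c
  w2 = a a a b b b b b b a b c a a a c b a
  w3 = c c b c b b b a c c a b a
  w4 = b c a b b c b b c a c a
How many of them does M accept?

w1: Trace: OPEN -a-> INIT -c-> INIT -a-> OPEN -b-> RUN -c-> RUN -c-> RUN -c-> RUN -a-> INIT -a-> OPEN -c-> LOAD -a-> LOAD -c-> INIT -c-> INIT -b-> OPEN -a-> INIT -c-> INIT -b-> OPEN -b-> RUN -c-> RUN -c-> RUN  → end RUN, accepted
w2: Trace: OPEN -a-> INIT -a-> OPEN -a-> INIT -b-> OPEN -b-> RUN -b-> LOAD -b-> INIT -b-> OPEN -b-> RUN -a-> INIT -b-> OPEN -c-> LOAD -a-> LOAD -a-> LOAD -a-> LOAD -c-> INIT -b-> OPEN -a-> INIT  → end INIT, rejected
w3: Trace: OPEN -c-> LOAD -c-> INIT -b-> OPEN -c-> LOAD -b-> INIT -b-> OPEN -b-> RUN -a-> INIT -c-> INIT -c-> INIT -a-> OPEN -b-> RUN -a-> INIT  → end INIT, rejected
w4: Trace: OPEN -b-> RUN -c-> RUN -a-> INIT -b-> OPEN -b-> RUN -c-> RUN -b-> LOAD -b-> INIT -c-> INIT -a-> OPEN -c-> LOAD -a-> LOAD  → end LOAD, rejected

1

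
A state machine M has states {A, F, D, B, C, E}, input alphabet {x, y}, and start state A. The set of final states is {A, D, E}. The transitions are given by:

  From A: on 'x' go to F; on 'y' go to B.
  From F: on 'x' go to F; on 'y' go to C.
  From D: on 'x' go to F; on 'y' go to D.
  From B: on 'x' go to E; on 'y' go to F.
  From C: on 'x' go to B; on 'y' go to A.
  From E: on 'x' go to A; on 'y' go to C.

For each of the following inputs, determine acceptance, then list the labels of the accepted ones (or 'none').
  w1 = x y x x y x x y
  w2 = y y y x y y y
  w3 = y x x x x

w2

w1: Trace: A -x-> F -y-> C -x-> B -x-> E -y-> C -x-> B -x-> E -y-> C  → end C, rejected
w2: Trace: A -y-> B -y-> F -y-> C -x-> B -y-> F -y-> C -y-> A  → end A, accepted
w3: Trace: A -y-> B -x-> E -x-> A -x-> F -x-> F  → end F, rejected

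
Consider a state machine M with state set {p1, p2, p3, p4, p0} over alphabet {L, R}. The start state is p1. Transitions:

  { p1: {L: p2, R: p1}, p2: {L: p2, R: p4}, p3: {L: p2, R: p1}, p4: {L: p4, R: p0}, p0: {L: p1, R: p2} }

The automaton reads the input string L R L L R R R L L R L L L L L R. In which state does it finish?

p4

Trace: p1 -L-> p2 -R-> p4 -L-> p4 -L-> p4 -R-> p0 -R-> p2 -R-> p4 -L-> p4 -L-> p4 -R-> p0 -L-> p1 -L-> p2 -L-> p2 -L-> p2 -L-> p2 -R-> p4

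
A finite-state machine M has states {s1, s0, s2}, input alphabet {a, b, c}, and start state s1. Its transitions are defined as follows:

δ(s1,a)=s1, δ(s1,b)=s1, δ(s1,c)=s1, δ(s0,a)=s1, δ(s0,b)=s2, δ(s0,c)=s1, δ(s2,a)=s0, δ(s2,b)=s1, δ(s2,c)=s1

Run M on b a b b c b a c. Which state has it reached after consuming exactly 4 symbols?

start at s1
read 'b': s1 → s1
read 'a': s1 → s1
read 'b': s1 → s1
read 'b': s1 → s1
After 4 symbols: s1.

s1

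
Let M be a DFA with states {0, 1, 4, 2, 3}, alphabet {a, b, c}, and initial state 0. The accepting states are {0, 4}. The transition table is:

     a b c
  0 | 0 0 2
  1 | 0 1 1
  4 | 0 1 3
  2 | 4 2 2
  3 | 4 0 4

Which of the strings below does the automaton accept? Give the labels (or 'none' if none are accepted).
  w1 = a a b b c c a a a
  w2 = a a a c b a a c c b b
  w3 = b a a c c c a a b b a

w1, w3

w1:
  start at 0
  read 'a': 0 → 0
  read 'a': 0 → 0
  read 'b': 0 → 0
  read 'b': 0 → 0
  read 'c': 0 → 2
  read 'c': 2 → 2
  read 'a': 2 → 4
  read 'a': 4 → 0
  read 'a': 0 → 0
  end 0, accepted
w2:
  start at 0
  read 'a': 0 → 0
  read 'a': 0 → 0
  read 'a': 0 → 0
  read 'c': 0 → 2
  read 'b': 2 → 2
  read 'a': 2 → 4
  read 'a': 4 → 0
  read 'c': 0 → 2
  read 'c': 2 → 2
  read 'b': 2 → 2
  read 'b': 2 → 2
  end 2, rejected
w3:
  start at 0
  read 'b': 0 → 0
  read 'a': 0 → 0
  read 'a': 0 → 0
  read 'c': 0 → 2
  read 'c': 2 → 2
  read 'c': 2 → 2
  read 'a': 2 → 4
  read 'a': 4 → 0
  read 'b': 0 → 0
  read 'b': 0 → 0
  read 'a': 0 → 0
  end 0, accepted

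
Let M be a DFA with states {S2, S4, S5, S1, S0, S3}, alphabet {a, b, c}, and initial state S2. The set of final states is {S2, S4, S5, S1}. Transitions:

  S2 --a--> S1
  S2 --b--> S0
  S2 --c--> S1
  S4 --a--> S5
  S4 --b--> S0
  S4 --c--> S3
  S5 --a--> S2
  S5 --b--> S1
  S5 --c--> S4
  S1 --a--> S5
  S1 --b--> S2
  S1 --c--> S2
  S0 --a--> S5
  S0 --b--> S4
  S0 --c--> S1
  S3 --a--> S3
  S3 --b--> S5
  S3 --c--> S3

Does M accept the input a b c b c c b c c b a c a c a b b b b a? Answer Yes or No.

Yes

Trace: S2 -a-> S1 -b-> S2 -c-> S1 -b-> S2 -c-> S1 -c-> S2 -b-> S0 -c-> S1 -c-> S2 -b-> S0 -a-> S5 -c-> S4 -a-> S5 -c-> S4 -a-> S5 -b-> S1 -b-> S2 -b-> S0 -b-> S4 -a-> S5
End state S5 is accepting.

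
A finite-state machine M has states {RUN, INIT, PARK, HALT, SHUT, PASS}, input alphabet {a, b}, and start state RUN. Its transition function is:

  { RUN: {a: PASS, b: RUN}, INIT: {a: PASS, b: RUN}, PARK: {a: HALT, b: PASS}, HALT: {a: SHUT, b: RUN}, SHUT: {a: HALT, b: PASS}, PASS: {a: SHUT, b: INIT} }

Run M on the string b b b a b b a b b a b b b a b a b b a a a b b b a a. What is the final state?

start at RUN
read 'b': RUN → RUN
read 'b': RUN → RUN
read 'b': RUN → RUN
read 'a': RUN → PASS
read 'b': PASS → INIT
read 'b': INIT → RUN
read 'a': RUN → PASS
read 'b': PASS → INIT
read 'b': INIT → RUN
read 'a': RUN → PASS
read 'b': PASS → INIT
read 'b': INIT → RUN
read 'b': RUN → RUN
read 'a': RUN → PASS
read 'b': PASS → INIT
read 'a': INIT → PASS
read 'b': PASS → INIT
read 'b': INIT → RUN
read 'a': RUN → PASS
read 'a': PASS → SHUT
read 'a': SHUT → HALT
read 'b': HALT → RUN
read 'b': RUN → RUN
read 'b': RUN → RUN
read 'a': RUN → PASS
read 'a': PASS → SHUT

SHUT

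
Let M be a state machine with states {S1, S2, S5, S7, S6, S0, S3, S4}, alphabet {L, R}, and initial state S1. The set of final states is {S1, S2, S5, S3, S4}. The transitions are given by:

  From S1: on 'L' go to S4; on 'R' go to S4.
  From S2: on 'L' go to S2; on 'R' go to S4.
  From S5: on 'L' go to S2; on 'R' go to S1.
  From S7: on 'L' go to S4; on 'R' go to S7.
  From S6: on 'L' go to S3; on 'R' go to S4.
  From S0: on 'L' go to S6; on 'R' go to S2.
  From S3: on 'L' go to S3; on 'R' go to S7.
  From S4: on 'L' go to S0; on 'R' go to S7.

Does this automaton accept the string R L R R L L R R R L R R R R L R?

Trace: S1 -R-> S4 -L-> S0 -R-> S2 -R-> S4 -L-> S0 -L-> S6 -R-> S4 -R-> S7 -R-> S7 -L-> S4 -R-> S7 -R-> S7 -R-> S7 -R-> S7 -L-> S4 -R-> S7
End state S7 is not accepting.

No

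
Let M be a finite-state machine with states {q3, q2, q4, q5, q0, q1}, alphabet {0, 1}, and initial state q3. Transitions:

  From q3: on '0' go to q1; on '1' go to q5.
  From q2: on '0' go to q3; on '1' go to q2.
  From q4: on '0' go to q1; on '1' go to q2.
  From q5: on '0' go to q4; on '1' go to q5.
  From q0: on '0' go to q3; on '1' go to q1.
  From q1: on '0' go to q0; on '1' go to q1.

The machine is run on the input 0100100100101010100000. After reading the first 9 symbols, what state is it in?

start at q3
read '0': q3 → q1
read '1': q1 → q1
read '0': q1 → q0
read '0': q0 → q3
read '1': q3 → q5
read '0': q5 → q4
read '0': q4 → q1
read '1': q1 → q1
read '0': q1 → q0
After 9 symbols: q0.

q0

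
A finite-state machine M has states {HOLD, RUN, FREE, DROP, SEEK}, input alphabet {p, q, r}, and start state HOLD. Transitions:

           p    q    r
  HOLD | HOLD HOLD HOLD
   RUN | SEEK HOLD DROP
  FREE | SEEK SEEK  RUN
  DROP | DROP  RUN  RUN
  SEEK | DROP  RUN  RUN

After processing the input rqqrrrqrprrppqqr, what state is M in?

Trace: HOLD -r-> HOLD -q-> HOLD -q-> HOLD -r-> HOLD -r-> HOLD -r-> HOLD -q-> HOLD -r-> HOLD -p-> HOLD -r-> HOLD -r-> HOLD -p-> HOLD -p-> HOLD -q-> HOLD -q-> HOLD -r-> HOLD

HOLD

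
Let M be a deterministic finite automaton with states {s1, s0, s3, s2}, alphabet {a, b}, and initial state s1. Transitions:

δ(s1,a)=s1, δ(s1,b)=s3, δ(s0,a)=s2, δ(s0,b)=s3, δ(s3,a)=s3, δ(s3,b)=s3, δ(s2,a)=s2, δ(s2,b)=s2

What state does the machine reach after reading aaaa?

s1

Trace: s1 -a-> s1 -a-> s1 -a-> s1 -a-> s1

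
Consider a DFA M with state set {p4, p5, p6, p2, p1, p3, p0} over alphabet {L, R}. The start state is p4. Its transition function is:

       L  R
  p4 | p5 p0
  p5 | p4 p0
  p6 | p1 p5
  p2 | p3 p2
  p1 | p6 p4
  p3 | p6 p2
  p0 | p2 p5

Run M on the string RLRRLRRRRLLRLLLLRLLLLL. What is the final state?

Trace: p4 -R-> p0 -L-> p2 -R-> p2 -R-> p2 -L-> p3 -R-> p2 -R-> p2 -R-> p2 -R-> p2 -L-> p3 -L-> p6 -R-> p5 -L-> p4 -L-> p5 -L-> p4 -L-> p5 -R-> p0 -L-> p2 -L-> p3 -L-> p6 -L-> p1 -L-> p6

p6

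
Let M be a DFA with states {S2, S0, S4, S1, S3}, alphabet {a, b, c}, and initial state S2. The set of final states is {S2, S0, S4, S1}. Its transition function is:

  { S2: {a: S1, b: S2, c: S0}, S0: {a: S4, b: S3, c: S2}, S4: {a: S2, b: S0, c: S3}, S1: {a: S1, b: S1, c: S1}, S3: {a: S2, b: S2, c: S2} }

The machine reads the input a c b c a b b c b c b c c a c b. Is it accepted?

Trace: S2 -a-> S1 -c-> S1 -b-> S1 -c-> S1 -a-> S1 -b-> S1 -b-> S1 -c-> S1 -b-> S1 -c-> S1 -b-> S1 -c-> S1 -c-> S1 -a-> S1 -c-> S1 -b-> S1
End state S1 is accepting.

Yes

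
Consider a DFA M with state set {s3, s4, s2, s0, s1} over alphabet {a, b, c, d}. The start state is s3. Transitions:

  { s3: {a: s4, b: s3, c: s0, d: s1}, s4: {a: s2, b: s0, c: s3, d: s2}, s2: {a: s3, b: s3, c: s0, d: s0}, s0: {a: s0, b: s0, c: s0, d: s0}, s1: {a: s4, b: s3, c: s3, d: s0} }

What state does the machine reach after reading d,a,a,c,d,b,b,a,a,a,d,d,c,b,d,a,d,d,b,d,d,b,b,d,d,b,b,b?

s0

Trace: s3 -d-> s1 -a-> s4 -a-> s2 -c-> s0 -d-> s0 -b-> s0 -b-> s0 -a-> s0 -a-> s0 -a-> s0 -d-> s0 -d-> s0 -c-> s0 -b-> s0 -d-> s0 -a-> s0 -d-> s0 -d-> s0 -b-> s0 -d-> s0 -d-> s0 -b-> s0 -b-> s0 -d-> s0 -d-> s0 -b-> s0 -b-> s0 -b-> s0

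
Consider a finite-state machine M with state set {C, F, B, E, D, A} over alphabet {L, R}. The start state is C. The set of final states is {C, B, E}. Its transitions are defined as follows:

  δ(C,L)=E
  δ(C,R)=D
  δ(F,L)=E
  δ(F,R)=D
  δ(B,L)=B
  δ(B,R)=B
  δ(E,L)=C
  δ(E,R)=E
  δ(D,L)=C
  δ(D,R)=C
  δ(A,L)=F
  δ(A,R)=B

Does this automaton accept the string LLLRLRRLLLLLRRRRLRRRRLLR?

start at C
read 'L': C → E
read 'L': E → C
read 'L': C → E
read 'R': E → E
read 'L': E → C
read 'R': C → D
read 'R': D → C
read 'L': C → E
read 'L': E → C
read 'L': C → E
read 'L': E → C
read 'L': C → E
read 'R': E → E
read 'R': E → E
read 'R': E → E
read 'R': E → E
read 'L': E → C
read 'R': C → D
read 'R': D → C
read 'R': C → D
read 'R': D → C
read 'L': C → E
read 'L': E → C
read 'R': C → D
End state D is not accepting.

No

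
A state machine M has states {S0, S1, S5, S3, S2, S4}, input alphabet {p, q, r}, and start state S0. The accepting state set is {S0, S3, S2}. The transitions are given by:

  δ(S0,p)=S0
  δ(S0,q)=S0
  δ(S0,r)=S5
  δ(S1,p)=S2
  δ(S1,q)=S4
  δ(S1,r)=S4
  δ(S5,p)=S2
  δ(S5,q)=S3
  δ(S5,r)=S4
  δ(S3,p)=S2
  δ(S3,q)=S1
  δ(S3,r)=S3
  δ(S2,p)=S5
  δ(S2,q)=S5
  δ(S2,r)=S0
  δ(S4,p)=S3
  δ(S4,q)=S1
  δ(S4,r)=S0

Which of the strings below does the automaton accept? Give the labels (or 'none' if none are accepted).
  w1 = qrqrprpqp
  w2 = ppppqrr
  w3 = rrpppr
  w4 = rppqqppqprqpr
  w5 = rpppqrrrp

w1: Trace: S0 -q-> S0 -r-> S5 -q-> S3 -r-> S3 -p-> S2 -r-> S0 -p-> S0 -q-> S0 -p-> S0  → end S0, accepted
w2: Trace: S0 -p-> S0 -p-> S0 -p-> S0 -p-> S0 -q-> S0 -r-> S5 -r-> S4  → end S4, rejected
w3: Trace: S0 -r-> S5 -r-> S4 -p-> S3 -p-> S2 -p-> S5 -r-> S4  → end S4, rejected
w4: Trace: S0 -r-> S5 -p-> S2 -p-> S5 -q-> S3 -q-> S1 -p-> S2 -p-> S5 -q-> S3 -p-> S2 -r-> S0 -q-> S0 -p-> S0 -r-> S5  → end S5, rejected
w5: Trace: S0 -r-> S5 -p-> S2 -p-> S5 -p-> S2 -q-> S5 -r-> S4 -r-> S0 -r-> S5 -p-> S2  → end S2, accepted

w1, w5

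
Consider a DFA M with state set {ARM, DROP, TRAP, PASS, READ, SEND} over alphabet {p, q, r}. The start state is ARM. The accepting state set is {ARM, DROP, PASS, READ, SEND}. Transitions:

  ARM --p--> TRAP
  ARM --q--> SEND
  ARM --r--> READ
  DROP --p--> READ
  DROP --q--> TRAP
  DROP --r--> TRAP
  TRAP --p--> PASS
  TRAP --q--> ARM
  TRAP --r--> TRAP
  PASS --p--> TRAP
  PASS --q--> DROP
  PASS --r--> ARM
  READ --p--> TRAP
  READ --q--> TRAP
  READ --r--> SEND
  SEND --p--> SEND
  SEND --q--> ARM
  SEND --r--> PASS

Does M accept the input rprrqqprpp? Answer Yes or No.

start at ARM
read 'r': ARM → READ
read 'p': READ → TRAP
read 'r': TRAP → TRAP
read 'r': TRAP → TRAP
read 'q': TRAP → ARM
read 'q': ARM → SEND
read 'p': SEND → SEND
read 'r': SEND → PASS
read 'p': PASS → TRAP
read 'p': TRAP → PASS
End state PASS is accepting.

Yes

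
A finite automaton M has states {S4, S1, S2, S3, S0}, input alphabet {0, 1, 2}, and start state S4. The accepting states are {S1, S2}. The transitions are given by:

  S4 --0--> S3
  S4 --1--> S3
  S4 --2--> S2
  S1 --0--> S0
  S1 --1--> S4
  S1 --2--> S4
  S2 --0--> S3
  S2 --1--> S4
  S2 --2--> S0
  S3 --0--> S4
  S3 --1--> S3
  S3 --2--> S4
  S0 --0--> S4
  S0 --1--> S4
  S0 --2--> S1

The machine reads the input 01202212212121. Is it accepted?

S4 → S3 → S3 → S4 → S3 → S4 → S2 → S4 → S2 → S0 → S4 → S2 → S4 → S2 → S4
End state S4 is not accepting.

No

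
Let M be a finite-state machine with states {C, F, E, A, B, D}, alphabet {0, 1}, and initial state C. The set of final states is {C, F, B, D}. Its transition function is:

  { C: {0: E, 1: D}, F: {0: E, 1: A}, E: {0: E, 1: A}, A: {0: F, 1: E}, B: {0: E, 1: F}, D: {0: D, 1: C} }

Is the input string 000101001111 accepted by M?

start at C
read '0': C → E
read '0': E → E
read '0': E → E
read '1': E → A
read '0': A → F
read '1': F → A
read '0': A → F
read '0': F → E
read '1': E → A
read '1': A → E
read '1': E → A
read '1': A → E
End state E is not accepting.

No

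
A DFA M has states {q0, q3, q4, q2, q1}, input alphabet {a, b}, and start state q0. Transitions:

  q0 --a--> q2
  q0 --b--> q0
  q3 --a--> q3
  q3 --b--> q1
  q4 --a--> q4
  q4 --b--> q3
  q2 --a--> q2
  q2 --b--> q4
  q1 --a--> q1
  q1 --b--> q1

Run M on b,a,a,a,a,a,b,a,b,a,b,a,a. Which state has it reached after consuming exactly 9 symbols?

Trace: q0 -b-> q0 -a-> q2 -a-> q2 -a-> q2 -a-> q2 -a-> q2 -b-> q4 -a-> q4 -b-> q3
After 9 symbols: q3.

q3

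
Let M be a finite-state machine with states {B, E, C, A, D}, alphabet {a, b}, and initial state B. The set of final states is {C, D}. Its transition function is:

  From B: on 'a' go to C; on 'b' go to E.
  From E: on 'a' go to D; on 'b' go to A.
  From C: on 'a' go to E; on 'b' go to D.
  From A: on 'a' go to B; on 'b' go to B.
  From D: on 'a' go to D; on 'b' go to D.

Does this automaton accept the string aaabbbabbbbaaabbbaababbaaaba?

Yes

start at B
read 'a': B → C
read 'a': C → E
read 'a': E → D
read 'b': D → D
read 'b': D → D
read 'b': D → D
read 'a': D → D
read 'b': D → D
read 'b': D → D
read 'b': D → D
read 'b': D → D
read 'a': D → D
read 'a': D → D
read 'a': D → D
read 'b': D → D
read 'b': D → D
read 'b': D → D
read 'a': D → D
read 'a': D → D
read 'b': D → D
read 'a': D → D
read 'b': D → D
read 'b': D → D
read 'a': D → D
read 'a': D → D
read 'a': D → D
read 'b': D → D
read 'a': D → D
End state D is accepting.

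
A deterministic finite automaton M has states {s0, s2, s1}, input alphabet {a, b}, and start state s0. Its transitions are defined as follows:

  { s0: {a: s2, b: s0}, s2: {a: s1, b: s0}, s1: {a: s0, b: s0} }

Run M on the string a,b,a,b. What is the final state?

Trace: s0 -a-> s2 -b-> s0 -a-> s2 -b-> s0

s0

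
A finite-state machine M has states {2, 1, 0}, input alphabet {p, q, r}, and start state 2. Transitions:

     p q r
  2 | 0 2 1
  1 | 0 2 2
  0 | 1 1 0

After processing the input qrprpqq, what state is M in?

Trace: 2 -q-> 2 -r-> 1 -p-> 0 -r-> 0 -p-> 1 -q-> 2 -q-> 2

2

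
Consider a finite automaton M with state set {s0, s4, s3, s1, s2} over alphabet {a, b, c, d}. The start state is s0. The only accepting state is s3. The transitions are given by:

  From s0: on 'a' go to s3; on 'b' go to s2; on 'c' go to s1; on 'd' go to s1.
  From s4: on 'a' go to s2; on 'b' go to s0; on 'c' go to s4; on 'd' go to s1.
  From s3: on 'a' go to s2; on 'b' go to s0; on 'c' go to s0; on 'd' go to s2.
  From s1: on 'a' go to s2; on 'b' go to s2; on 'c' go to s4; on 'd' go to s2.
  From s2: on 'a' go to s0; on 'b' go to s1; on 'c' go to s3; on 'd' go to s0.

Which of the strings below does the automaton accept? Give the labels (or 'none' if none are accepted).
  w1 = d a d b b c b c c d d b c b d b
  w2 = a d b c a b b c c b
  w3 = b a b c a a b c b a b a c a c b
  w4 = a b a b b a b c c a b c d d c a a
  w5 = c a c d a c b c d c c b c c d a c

w5

w1: s0 → s1 → s2 → s0 → s2 → s1 → s4 → s0 → s1 → s4 → s1 → s2 → s1 → s4 → s0 → s1 → s2  → end s2, rejected
w2: s0 → s3 → s2 → s1 → s4 → s2 → s1 → s2 → s3 → s0 → s2  → end s2, rejected
w3: s0 → s2 → s0 → s2 → s3 → s2 → s0 → s2 → s3 → s0 → s3 → s0 → s3 → s0 → s3 → s0 → s2  → end s2, rejected
w4: s0 → s3 → s0 → s3 → s0 → s2 → s0 → s2 → s3 → s0 → s3 → s0 → s1 → s2 → s0 → s1 → s2 → s0  → end s0, rejected
w5: s0 → s1 → s2 → s3 → s2 → s0 → s1 → s2 → s3 → s2 → s3 → s0 → s2 → s3 → s0 → s1 → s2 → s3  → end s3, accepted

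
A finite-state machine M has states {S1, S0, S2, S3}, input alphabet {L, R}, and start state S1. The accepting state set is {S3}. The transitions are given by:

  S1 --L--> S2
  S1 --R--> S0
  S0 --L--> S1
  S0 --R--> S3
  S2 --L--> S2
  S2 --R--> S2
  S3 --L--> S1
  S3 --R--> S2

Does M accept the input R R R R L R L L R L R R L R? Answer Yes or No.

S1 → S0 → S3 → S2 → S2 → S2 → S2 → S2 → S2 → S2 → S2 → S2 → S2 → S2 → S2
End state S2 is not accepting.

No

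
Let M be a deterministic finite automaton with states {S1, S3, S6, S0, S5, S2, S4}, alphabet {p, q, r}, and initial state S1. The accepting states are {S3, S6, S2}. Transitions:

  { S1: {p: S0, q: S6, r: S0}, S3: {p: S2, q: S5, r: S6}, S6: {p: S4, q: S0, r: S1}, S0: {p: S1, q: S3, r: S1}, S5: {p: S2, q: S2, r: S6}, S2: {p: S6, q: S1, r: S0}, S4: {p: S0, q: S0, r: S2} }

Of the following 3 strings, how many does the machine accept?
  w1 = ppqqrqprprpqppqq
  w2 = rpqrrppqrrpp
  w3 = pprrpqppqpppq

2

w1:
  start at S1
  read 'p': S1 → S0
  read 'p': S0 → S1
  read 'q': S1 → S6
  read 'q': S6 → S0
  read 'r': S0 → S1
  read 'q': S1 → S6
  read 'p': S6 → S4
  read 'r': S4 → S2
  read 'p': S2 → S6
  read 'r': S6 → S1
  read 'p': S1 → S0
  read 'q': S0 → S3
  read 'p': S3 → S2
  read 'p': S2 → S6
  read 'q': S6 → S0
  read 'q': S0 → S3
  end S3, accepted
w2:
  start at S1
  read 'r': S1 → S0
  read 'p': S0 → S1
  read 'q': S1 → S6
  read 'r': S6 → S1
  read 'r': S1 → S0
  read 'p': S0 → S1
  read 'p': S1 → S0
  read 'q': S0 → S3
  read 'r': S3 → S6
  read 'r': S6 → S1
  read 'p': S1 → S0
  read 'p': S0 → S1
  end S1, rejected
w3:
  start at S1
  read 'p': S1 → S0
  read 'p': S0 → S1
  read 'r': S1 → S0
  read 'r': S0 → S1
  read 'p': S1 → S0
  read 'q': S0 → S3
  read 'p': S3 → S2
  read 'p': S2 → S6
  read 'q': S6 → S0
  read 'p': S0 → S1
  read 'p': S1 → S0
  read 'p': S0 → S1
  read 'q': S1 → S6
  end S6, accepted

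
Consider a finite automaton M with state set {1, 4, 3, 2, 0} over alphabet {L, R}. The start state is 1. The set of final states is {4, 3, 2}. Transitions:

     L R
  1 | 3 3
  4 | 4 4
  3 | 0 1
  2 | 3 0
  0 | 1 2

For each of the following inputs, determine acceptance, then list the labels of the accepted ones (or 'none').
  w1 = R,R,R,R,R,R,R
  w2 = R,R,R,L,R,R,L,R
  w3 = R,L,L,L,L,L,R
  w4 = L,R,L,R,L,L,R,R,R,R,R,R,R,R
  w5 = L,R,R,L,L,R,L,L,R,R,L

w1, w2, w3, w5

w1: 1 → 3 → 1 → 3 → 1 → 3 → 1 → 3  → end 3, accepted
w2: 1 → 3 → 1 → 3 → 0 → 2 → 0 → 1 → 3  → end 3, accepted
w3: 1 → 3 → 0 → 1 → 3 → 0 → 1 → 3  → end 3, accepted
w4: 1 → 3 → 1 → 3 → 1 → 3 → 0 → 2 → 0 → 2 → 0 → 2 → 0 → 2 → 0  → end 0, rejected
w5: 1 → 3 → 1 → 3 → 0 → 1 → 3 → 0 → 1 → 3 → 1 → 3  → end 3, accepted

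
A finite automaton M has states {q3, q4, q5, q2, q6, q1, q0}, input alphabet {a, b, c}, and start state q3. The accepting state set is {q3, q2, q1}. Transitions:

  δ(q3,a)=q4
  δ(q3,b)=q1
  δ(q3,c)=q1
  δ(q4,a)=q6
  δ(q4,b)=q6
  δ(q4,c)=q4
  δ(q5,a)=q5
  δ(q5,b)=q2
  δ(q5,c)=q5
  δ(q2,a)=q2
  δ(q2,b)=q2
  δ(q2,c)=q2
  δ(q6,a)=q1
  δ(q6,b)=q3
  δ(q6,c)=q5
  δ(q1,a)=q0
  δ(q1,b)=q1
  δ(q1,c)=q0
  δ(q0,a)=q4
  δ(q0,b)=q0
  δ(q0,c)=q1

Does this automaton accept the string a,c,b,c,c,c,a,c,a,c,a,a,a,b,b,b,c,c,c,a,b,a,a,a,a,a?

Yes

start at q3
read 'a': q3 → q4
read 'c': q4 → q4
read 'b': q4 → q6
read 'c': q6 → q5
read 'c': q5 → q5
read 'c': q5 → q5
read 'a': q5 → q5
read 'c': q5 → q5
read 'a': q5 → q5
read 'c': q5 → q5
read 'a': q5 → q5
read 'a': q5 → q5
read 'a': q5 → q5
read 'b': q5 → q2
read 'b': q2 → q2
read 'b': q2 → q2
read 'c': q2 → q2
read 'c': q2 → q2
read 'c': q2 → q2
read 'a': q2 → q2
read 'b': q2 → q2
read 'a': q2 → q2
read 'a': q2 → q2
read 'a': q2 → q2
read 'a': q2 → q2
read 'a': q2 → q2
End state q2 is accepting.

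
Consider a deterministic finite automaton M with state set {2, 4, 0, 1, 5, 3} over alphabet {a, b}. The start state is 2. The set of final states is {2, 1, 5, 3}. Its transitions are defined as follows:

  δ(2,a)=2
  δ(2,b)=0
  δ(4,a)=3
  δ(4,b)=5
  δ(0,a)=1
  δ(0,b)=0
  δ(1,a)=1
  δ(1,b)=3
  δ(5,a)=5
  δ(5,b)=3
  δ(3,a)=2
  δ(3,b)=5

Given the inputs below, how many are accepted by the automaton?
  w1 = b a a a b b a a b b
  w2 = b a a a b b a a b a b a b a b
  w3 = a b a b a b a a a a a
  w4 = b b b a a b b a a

w1:
  start at 2
  read 'b': 2 → 0
  read 'a': 0 → 1
  read 'a': 1 → 1
  read 'a': 1 → 1
  read 'b': 1 → 3
  read 'b': 3 → 5
  read 'a': 5 → 5
  read 'a': 5 → 5
  read 'b': 5 → 3
  read 'b': 3 → 5
  end 5, accepted
w2:
  start at 2
  read 'b': 2 → 0
  read 'a': 0 → 1
  read 'a': 1 → 1
  read 'a': 1 → 1
  read 'b': 1 → 3
  read 'b': 3 → 5
  read 'a': 5 → 5
  read 'a': 5 → 5
  read 'b': 5 → 3
  read 'a': 3 → 2
  read 'b': 2 → 0
  read 'a': 0 → 1
  read 'b': 1 → 3
  read 'a': 3 → 2
  read 'b': 2 → 0
  end 0, rejected
w3:
  start at 2
  read 'a': 2 → 2
  read 'b': 2 → 0
  read 'a': 0 → 1
  read 'b': 1 → 3
  read 'a': 3 → 2
  read 'b': 2 → 0
  read 'a': 0 → 1
  read 'a': 1 → 1
  read 'a': 1 → 1
  read 'a': 1 → 1
  read 'a': 1 → 1
  end 1, accepted
w4:
  start at 2
  read 'b': 2 → 0
  read 'b': 0 → 0
  read 'b': 0 → 0
  read 'a': 0 → 1
  read 'a': 1 → 1
  read 'b': 1 → 3
  read 'b': 3 → 5
  read 'a': 5 → 5
  read 'a': 5 → 5
  end 5, accepted

3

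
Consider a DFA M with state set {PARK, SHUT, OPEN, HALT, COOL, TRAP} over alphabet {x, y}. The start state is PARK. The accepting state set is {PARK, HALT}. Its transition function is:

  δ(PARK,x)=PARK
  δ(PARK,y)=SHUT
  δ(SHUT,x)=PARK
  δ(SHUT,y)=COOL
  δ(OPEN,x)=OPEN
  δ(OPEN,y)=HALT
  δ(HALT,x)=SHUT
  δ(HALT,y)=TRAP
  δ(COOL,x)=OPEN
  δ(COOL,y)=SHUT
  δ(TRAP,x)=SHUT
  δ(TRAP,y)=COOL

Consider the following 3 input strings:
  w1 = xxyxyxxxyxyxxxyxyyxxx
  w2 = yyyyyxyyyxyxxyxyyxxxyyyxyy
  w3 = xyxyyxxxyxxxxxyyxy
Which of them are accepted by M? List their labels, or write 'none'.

w3

w1: PARK → PARK → PARK → SHUT → PARK → SHUT → PARK → PARK → PARK → SHUT → PARK → SHUT → PARK → PARK → PARK → SHUT → PARK → SHUT → COOL → OPEN → OPEN → OPEN  → end OPEN, rejected
w2: PARK → SHUT → COOL → SHUT → COOL → SHUT → PARK → SHUT → COOL → SHUT → PARK → SHUT → PARK → PARK → SHUT → PARK → SHUT → COOL → OPEN → OPEN → OPEN → HALT → TRAP → COOL → OPEN → HALT → TRAP  → end TRAP, rejected
w3: PARK → PARK → SHUT → PARK → SHUT → COOL → OPEN → OPEN → OPEN → HALT → SHUT → PARK → PARK → PARK → PARK → SHUT → COOL → OPEN → HALT  → end HALT, accepted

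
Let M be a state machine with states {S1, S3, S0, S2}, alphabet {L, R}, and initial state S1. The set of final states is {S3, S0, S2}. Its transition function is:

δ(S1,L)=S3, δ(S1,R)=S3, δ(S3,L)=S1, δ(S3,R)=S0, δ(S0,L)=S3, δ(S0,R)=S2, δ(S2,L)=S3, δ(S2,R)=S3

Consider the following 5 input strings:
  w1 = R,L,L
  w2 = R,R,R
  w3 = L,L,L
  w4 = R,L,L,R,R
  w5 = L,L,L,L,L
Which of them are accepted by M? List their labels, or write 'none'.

w1: Trace: S1 -R-> S3 -L-> S1 -L-> S3  → end S3, accepted
w2: Trace: S1 -R-> S3 -R-> S0 -R-> S2  → end S2, accepted
w3: Trace: S1 -L-> S3 -L-> S1 -L-> S3  → end S3, accepted
w4: Trace: S1 -R-> S3 -L-> S1 -L-> S3 -R-> S0 -R-> S2  → end S2, accepted
w5: Trace: S1 -L-> S3 -L-> S1 -L-> S3 -L-> S1 -L-> S3  → end S3, accepted

w1, w2, w3, w4, w5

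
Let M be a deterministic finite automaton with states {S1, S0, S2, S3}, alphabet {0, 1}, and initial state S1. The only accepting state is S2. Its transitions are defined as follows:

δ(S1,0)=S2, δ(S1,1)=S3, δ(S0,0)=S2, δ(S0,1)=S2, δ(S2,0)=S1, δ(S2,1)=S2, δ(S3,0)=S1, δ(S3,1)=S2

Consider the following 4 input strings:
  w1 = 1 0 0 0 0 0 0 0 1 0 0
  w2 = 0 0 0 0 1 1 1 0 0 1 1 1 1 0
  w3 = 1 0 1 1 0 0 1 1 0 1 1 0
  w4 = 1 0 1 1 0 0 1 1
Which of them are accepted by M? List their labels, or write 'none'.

w1, w4

w1: S1 → S3 → S1 → S2 → S1 → S2 → S1 → S2 → S1 → S3 → S1 → S2  → end S2, accepted
w2: S1 → S2 → S1 → S2 → S1 → S3 → S2 → S2 → S1 → S2 → S2 → S2 → S2 → S2 → S1  → end S1, rejected
w3: S1 → S3 → S1 → S3 → S2 → S1 → S2 → S2 → S2 → S1 → S3 → S2 → S1  → end S1, rejected
w4: S1 → S3 → S1 → S3 → S2 → S1 → S2 → S2 → S2  → end S2, accepted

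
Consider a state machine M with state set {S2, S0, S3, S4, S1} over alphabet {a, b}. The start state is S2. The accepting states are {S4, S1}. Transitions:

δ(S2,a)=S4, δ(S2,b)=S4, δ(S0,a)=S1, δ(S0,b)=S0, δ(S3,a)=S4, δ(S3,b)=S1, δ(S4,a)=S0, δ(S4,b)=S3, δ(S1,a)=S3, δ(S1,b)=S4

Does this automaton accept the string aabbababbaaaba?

Trace: S2 -a-> S4 -a-> S0 -b-> S0 -b-> S0 -a-> S1 -b-> S4 -a-> S0 -b-> S0 -b-> S0 -a-> S1 -a-> S3 -a-> S4 -b-> S3 -a-> S4
End state S4 is accepting.

Yes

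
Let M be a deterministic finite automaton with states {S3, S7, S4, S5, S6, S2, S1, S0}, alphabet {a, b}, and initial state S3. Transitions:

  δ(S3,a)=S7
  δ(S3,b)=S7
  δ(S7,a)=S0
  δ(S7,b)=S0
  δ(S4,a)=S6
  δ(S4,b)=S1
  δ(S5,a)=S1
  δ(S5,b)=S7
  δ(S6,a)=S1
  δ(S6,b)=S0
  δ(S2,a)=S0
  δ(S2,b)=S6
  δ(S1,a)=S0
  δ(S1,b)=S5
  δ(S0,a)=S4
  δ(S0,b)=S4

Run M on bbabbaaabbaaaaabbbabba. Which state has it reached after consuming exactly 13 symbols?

S4

start at S3
read 'b': S3 → S7
read 'b': S7 → S0
read 'a': S0 → S4
read 'b': S4 → S1
read 'b': S1 → S5
read 'a': S5 → S1
read 'a': S1 → S0
read 'a': S0 → S4
read 'b': S4 → S1
read 'b': S1 → S5
read 'a': S5 → S1
read 'a': S1 → S0
read 'a': S0 → S4
After 13 symbols: S4.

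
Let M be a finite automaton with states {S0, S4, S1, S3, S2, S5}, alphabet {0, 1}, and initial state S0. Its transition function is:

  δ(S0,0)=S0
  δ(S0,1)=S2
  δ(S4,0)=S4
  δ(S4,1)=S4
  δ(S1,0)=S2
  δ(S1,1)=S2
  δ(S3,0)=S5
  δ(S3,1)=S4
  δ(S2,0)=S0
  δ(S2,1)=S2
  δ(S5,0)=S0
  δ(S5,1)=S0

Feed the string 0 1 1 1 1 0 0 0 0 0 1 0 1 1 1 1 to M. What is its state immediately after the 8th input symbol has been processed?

Trace: S0 -0-> S0 -1-> S2 -1-> S2 -1-> S2 -1-> S2 -0-> S0 -0-> S0 -0-> S0
After 8 symbols: S0.

S0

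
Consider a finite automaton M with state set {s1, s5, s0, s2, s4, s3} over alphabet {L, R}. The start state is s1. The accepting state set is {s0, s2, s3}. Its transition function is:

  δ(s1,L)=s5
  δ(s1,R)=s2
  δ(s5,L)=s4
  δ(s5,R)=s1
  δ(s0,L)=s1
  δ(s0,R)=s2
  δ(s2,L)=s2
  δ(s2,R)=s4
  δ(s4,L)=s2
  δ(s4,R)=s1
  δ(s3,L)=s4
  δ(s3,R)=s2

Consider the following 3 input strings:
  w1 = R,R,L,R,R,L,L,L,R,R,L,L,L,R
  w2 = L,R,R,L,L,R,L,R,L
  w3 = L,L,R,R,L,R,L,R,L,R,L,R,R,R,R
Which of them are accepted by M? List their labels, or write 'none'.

w2

w1:
  start at s1
  read 'R': s1 → s2
  read 'R': s2 → s4
  read 'L': s4 → s2
  read 'R': s2 → s4
  read 'R': s4 → s1
  read 'L': s1 → s5
  read 'L': s5 → s4
  read 'L': s4 → s2
  read 'R': s2 → s4
  read 'R': s4 → s1
  read 'L': s1 → s5
  read 'L': s5 → s4
  read 'L': s4 → s2
  read 'R': s2 → s4
  end s4, rejected
w2:
  start at s1
  read 'L': s1 → s5
  read 'R': s5 → s1
  read 'R': s1 → s2
  read 'L': s2 → s2
  read 'L': s2 → s2
  read 'R': s2 → s4
  read 'L': s4 → s2
  read 'R': s2 → s4
  read 'L': s4 → s2
  end s2, accepted
w3:
  start at s1
  read 'L': s1 → s5
  read 'L': s5 → s4
  read 'R': s4 → s1
  read 'R': s1 → s2
  read 'L': s2 → s2
  read 'R': s2 → s4
  read 'L': s4 → s2
  read 'R': s2 → s4
  read 'L': s4 → s2
  read 'R': s2 → s4
  read 'L': s4 → s2
  read 'R': s2 → s4
  read 'R': s4 → s1
  read 'R': s1 → s2
  read 'R': s2 → s4
  end s4, rejected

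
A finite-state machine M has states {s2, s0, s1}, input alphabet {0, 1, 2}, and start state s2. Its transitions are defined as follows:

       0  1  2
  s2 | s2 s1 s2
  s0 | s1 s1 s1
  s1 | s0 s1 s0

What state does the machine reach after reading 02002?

s2 → s2 → s2 → s2 → s2 → s2

s2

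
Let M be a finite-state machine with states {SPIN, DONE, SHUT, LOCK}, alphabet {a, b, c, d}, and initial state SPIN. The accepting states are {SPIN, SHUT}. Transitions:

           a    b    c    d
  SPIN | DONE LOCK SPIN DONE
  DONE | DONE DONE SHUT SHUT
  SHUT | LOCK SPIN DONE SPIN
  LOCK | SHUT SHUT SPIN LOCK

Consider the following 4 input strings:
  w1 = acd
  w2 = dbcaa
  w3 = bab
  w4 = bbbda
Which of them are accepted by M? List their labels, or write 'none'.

w1, w2, w3

w1:
  start at SPIN
  read 'a': SPIN → DONE
  read 'c': DONE → SHUT
  read 'd': SHUT → SPIN
  end SPIN, accepted
w2:
  start at SPIN
  read 'd': SPIN → DONE
  read 'b': DONE → DONE
  read 'c': DONE → SHUT
  read 'a': SHUT → LOCK
  read 'a': LOCK → SHUT
  end SHUT, accepted
w3:
  start at SPIN
  read 'b': SPIN → LOCK
  read 'a': LOCK → SHUT
  read 'b': SHUT → SPIN
  end SPIN, accepted
w4:
  start at SPIN
  read 'b': SPIN → LOCK
  read 'b': LOCK → SHUT
  read 'b': SHUT → SPIN
  read 'd': SPIN → DONE
  read 'a': DONE → DONE
  end DONE, rejected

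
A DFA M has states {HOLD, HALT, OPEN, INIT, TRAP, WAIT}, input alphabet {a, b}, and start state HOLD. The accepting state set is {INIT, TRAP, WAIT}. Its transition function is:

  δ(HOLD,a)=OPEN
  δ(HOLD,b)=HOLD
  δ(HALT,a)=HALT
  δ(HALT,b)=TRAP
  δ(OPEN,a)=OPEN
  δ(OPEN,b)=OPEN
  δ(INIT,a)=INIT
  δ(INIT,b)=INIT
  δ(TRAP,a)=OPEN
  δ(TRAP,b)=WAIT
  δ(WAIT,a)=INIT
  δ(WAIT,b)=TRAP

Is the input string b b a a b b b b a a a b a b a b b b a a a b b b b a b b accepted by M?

No

start at HOLD
read 'b': HOLD → HOLD
read 'b': HOLD → HOLD
read 'a': HOLD → OPEN
read 'a': OPEN → OPEN
read 'b': OPEN → OPEN
read 'b': OPEN → OPEN
read 'b': OPEN → OPEN
read 'b': OPEN → OPEN
read 'a': OPEN → OPEN
read 'a': OPEN → OPEN
read 'a': OPEN → OPEN
read 'b': OPEN → OPEN
read 'a': OPEN → OPEN
read 'b': OPEN → OPEN
read 'a': OPEN → OPEN
read 'b': OPEN → OPEN
read 'b': OPEN → OPEN
read 'b': OPEN → OPEN
read 'a': OPEN → OPEN
read 'a': OPEN → OPEN
read 'a': OPEN → OPEN
read 'b': OPEN → OPEN
read 'b': OPEN → OPEN
read 'b': OPEN → OPEN
read 'b': OPEN → OPEN
read 'a': OPEN → OPEN
read 'b': OPEN → OPEN
read 'b': OPEN → OPEN
End state OPEN is not accepting.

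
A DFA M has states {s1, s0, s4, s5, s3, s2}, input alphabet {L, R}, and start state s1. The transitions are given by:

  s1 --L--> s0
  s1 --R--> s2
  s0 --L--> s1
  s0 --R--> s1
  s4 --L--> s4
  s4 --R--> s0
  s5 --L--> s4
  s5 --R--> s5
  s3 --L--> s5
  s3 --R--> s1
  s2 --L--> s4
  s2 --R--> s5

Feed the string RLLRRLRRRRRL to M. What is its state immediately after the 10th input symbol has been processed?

s5

start at s1
read 'R': s1 → s2
read 'L': s2 → s4
read 'L': s4 → s4
read 'R': s4 → s0
read 'R': s0 → s1
read 'L': s1 → s0
read 'R': s0 → s1
read 'R': s1 → s2
read 'R': s2 → s5
read 'R': s5 → s5
After 10 symbols: s5.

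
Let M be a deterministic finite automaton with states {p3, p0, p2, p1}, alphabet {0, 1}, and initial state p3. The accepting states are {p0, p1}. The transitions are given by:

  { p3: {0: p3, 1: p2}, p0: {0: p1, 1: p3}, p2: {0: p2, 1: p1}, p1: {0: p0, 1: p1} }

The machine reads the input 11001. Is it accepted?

start at p3
read '1': p3 → p2
read '1': p2 → p1
read '0': p1 → p0
read '0': p0 → p1
read '1': p1 → p1
End state p1 is accepting.

Yes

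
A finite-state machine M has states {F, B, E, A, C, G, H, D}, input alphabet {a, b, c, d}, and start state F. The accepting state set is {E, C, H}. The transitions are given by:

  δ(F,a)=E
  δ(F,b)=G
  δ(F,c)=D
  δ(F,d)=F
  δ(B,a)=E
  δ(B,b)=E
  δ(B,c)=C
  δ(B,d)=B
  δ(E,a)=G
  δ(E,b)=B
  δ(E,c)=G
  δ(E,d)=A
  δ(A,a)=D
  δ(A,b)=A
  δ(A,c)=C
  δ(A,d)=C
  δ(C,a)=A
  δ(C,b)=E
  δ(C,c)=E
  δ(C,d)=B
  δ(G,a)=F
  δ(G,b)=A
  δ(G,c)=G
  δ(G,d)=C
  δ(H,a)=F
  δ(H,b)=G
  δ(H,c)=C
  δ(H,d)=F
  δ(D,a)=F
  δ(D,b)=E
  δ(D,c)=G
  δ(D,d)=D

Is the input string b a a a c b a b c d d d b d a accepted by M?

F → G → F → E → G → G → A → D → E → G → C → B → B → E → A → D
End state D is not accepting.

No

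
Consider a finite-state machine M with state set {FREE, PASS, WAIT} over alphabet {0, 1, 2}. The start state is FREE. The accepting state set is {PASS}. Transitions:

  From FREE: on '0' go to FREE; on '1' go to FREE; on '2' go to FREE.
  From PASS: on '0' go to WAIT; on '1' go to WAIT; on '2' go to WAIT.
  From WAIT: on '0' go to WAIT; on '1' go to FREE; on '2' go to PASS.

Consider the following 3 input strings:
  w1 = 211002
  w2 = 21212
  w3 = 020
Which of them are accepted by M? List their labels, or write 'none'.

w1: FREE → FREE → FREE → FREE → FREE → FREE → FREE  → end FREE, rejected
w2: FREE → FREE → FREE → FREE → FREE → FREE  → end FREE, rejected
w3: FREE → FREE → FREE → FREE  → end FREE, rejected

none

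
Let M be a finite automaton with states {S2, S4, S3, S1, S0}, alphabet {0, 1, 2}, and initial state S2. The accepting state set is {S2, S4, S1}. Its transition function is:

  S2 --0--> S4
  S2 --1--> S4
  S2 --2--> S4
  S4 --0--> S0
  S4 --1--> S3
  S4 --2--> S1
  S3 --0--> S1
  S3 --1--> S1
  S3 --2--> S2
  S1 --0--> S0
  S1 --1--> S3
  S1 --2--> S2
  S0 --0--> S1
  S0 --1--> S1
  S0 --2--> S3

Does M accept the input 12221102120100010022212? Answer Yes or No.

Yes

Trace: S2 -1-> S4 -2-> S1 -2-> S2 -2-> S4 -1-> S3 -1-> S1 -0-> S0 -2-> S3 -1-> S1 -2-> S2 -0-> S4 -1-> S3 -0-> S1 -0-> S0 -0-> S1 -1-> S3 -0-> S1 -0-> S0 -2-> S3 -2-> S2 -2-> S4 -1-> S3 -2-> S2
End state S2 is accepting.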